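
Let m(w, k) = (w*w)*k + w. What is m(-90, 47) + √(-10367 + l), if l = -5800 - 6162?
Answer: 380610 + 3*I*√2481 ≈ 3.8061e+5 + 149.43*I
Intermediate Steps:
l = -11962
m(w, k) = w + k*w² (m(w, k) = w²*k + w = k*w² + w = w + k*w²)
m(-90, 47) + √(-10367 + l) = -90*(1 + 47*(-90)) + √(-10367 - 11962) = -90*(1 - 4230) + √(-22329) = -90*(-4229) + 3*I*√2481 = 380610 + 3*I*√2481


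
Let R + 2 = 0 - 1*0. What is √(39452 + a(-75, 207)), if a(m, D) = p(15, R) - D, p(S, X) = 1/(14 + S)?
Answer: √33005074/29 ≈ 198.10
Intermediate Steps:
R = -2 (R = -2 + (0 - 1*0) = -2 + (0 + 0) = -2 + 0 = -2)
a(m, D) = 1/29 - D (a(m, D) = 1/(14 + 15) - D = 1/29 - D)
√(39452 + a(-75, 207)) = √(39452 + (1/29 - 1*207)) = √(39452 + (1/29 - 207)) = √(39452 - 6002/29) = √(1138106/29) = √33005074/29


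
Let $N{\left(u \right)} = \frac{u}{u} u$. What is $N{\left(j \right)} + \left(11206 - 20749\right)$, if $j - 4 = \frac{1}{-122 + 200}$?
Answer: $- \frac{744041}{78} \approx -9539.0$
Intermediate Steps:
$j = \frac{313}{78}$ ($j = 4 + \frac{1}{-122 + 200} = 4 + \frac{1}{78} = \frac{313}{78} \approx 4.0128$)
$N{\left(u \right)} = u$ ($N{\left(u \right)} = 1 u = u$)
$N{\left(j \right)} + \left(11206 - 20749\right) = \frac{313}{78} + \left(11206 - 20749\right) = \frac{313}{78} - 9543 = - \frac{744041}{78}$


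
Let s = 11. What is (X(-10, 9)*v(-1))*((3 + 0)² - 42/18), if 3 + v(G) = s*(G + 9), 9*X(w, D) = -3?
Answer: -1700/9 ≈ -188.89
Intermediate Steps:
X(w, D) = -⅓ (X(w, D) = (⅑)*(-3) = -⅓)
v(G) = 96 + 11*G (v(G) = -3 + 11*(G + 9) = -3 + 11*(9 + G) = -3 + (99 + 11*G) = 96 + 11*G)
(X(-10, 9)*v(-1))*((3 + 0)² - 42/18) = (-(96 + 11*(-1))/3)*((3 + 0)² - 42/18) = (-(96 - 11)/3)*(3² - 42*1/18) = (-⅓*85)*(9 - 7/3) = -85/3*20/3 = -1700/9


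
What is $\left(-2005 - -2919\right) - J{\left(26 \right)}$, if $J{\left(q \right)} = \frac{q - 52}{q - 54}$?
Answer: $\frac{12783}{14} \approx 913.07$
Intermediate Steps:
$J{\left(q \right)} = \frac{-52 + q}{-54 + q}$
$\left(-2005 - -2919\right) - J{\left(26 \right)} = \left(-2005 - -2919\right) - \frac{-52 + 26}{-54 + 26} = \left(-2005 + 2919\right) - \frac{1}{-28} \left(-26\right) = 914 - \left(- \frac{1}{28}\right) \left(-26\right) = 914 - \frac{13}{14} = \frac{12783}{14}$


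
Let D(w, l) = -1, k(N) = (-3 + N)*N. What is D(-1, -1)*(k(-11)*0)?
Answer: 0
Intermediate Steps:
k(N) = N*(-3 + N)
D(-1, -1)*(k(-11)*0) = -(-11*(-3 - 11))*0 = -(-11*(-14))*0 = -154*0 = -1*0 = 0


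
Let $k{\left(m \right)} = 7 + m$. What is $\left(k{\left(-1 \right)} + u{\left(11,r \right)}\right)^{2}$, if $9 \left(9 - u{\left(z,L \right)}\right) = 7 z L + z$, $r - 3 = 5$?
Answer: $\frac{26896}{9} \approx 2988.4$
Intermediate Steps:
$r = 8$ ($r = 3 + 5 = 8$)
$u{\left(z,L \right)} = 9 - \frac{z}{9} - \frac{7 L z}{9}$ ($u{\left(z,L \right)} = 9 - \frac{7 z L + z}{9} = 9 - \frac{7 L z + z}{9} = 9 - \frac{z + 7 L z}{9} = 9 - \left(\frac{z}{9} + \frac{7 L z}{9}\right) = 9 - \frac{z}{9} - \frac{7 L z}{9}$)
$\left(k{\left(-1 \right)} + u{\left(11,r \right)}\right)^{2} = \left(\left(7 - 1\right) - \left(- \frac{70}{9} + \frac{616}{9}\right)\right)^{2} = \left(6 - \frac{182}{3}\right)^{2} = \left(- \frac{164}{3}\right)^{2} = \frac{26896}{9}$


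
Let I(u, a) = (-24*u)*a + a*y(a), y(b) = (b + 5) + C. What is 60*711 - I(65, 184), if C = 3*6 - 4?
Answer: 292348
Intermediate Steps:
C = 14 (C = 18 - 4 = 14)
y(b) = 19 + b (y(b) = (b + 5) + 14 = (5 + b) + 14 = 19 + b)
I(u, a) = a*(19 + a) - 24*a*u (I(u, a) = (-24*u)*a + a*(19 + a) = -24*a*u + a*(19 + a) = a*(19 + a) - 24*a*u)
60*711 - I(65, 184) = 60*711 - 184*(19 + 184 - 24*65) = 42660 - 184*(19 + 184 - 1560) = 42660 - 184*(-1357) = 42660 - 1*(-249688) = 42660 + 249688 = 292348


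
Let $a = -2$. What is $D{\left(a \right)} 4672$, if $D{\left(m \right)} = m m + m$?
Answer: $9344$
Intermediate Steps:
$D{\left(m \right)} = m + m^{2}$ ($D{\left(m \right)} = m^{2} + m = m + m^{2}$)
$D{\left(a \right)} 4672 = - 2 \left(1 - 2\right) 4672 = \left(-2\right) \left(-1\right) 4672 = 2 \cdot 4672 = 9344$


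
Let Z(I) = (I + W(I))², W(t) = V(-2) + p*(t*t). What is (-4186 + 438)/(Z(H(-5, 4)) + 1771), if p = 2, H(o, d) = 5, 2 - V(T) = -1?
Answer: -3748/5135 ≈ -0.72989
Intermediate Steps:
V(T) = 3 (V(T) = 2 - 1*(-1) = 2 + 1 = 3)
W(t) = 3 + 2*t² (W(t) = 3 + 2*(t*t) = 3 + 2*t²)
Z(I) = (3 + I + 2*I²)² (Z(I) = (I + (3 + 2*I²))² = (3 + I + 2*I²)²)
(-4186 + 438)/(Z(H(-5, 4)) + 1771) = (-4186 + 438)/((3 + 5 + 2*5²)² + 1771) = -3748/((3 + 5 + 2*25)² + 1771) = -3748/((3 + 5 + 50)² + 1771) = -3748/(58² + 1771) = -3748/(3364 + 1771) = -3748/5135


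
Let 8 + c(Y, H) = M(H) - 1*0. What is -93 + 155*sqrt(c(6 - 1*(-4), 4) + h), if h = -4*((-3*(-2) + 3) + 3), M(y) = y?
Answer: -93 + 310*I*sqrt(13) ≈ -93.0 + 1117.7*I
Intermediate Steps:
c(Y, H) = -8 + H (c(Y, H) = -8 + (H - 1*0) = -8 + (H + 0) = -8 + H)
h = -48 (h = -4*((6 + 3) + 3) = -4*(9 + 3) = -4*12 = -48)
-93 + 155*sqrt(c(6 - 1*(-4), 4) + h) = -93 + 155*sqrt((-8 + 4) - 48) = -93 + 155*sqrt(-4 - 48) = -93 + 155*sqrt(-52) = -93 + 155*(2*I*sqrt(13)) = -93 + 310*I*sqrt(13)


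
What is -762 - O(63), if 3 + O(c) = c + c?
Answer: -885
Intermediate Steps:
O(c) = -3 + 2*c (O(c) = -3 + (c + c) = -3 + 2*c)
-762 - O(63) = -762 - (-3 + 2*63) = -762 - (-3 + 126) = -762 - 1*123 = -762 - 123 = -885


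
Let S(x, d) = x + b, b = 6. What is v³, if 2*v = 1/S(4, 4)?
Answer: 1/8000 ≈ 0.00012500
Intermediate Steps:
S(x, d) = 6 + x (S(x, d) = x + 6 = 6 + x)
v = 1/20 (v = 1/(2*(6 + 4)) = (½)/10 = (½)*(⅒) = 1/20 ≈ 0.050000)
v³ = (1/20)³ = 1/8000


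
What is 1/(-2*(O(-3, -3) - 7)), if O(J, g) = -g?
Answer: ⅛ ≈ 0.12500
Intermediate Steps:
1/(-2*(O(-3, -3) - 7)) = 1/(-2*(-1*(-3) - 7)) = 1/(-2*(3 - 7)) = 1/(-2*(-4)) = 1/8 = ⅛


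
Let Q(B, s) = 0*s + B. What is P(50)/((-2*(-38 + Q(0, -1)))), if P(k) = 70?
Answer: 35/38 ≈ 0.92105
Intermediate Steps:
Q(B, s) = B (Q(B, s) = 0 + B = B)
P(50)/((-2*(-38 + Q(0, -1)))) = 70/((-2*(-38 + 0))) = 70/((-2*(-38))) = 70/76 = 70*(1/76) = 35/38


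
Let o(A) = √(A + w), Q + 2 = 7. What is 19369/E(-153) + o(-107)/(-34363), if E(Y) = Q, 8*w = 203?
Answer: 19369/5 - I*√1306/137452 ≈ 3873.8 - 0.00026292*I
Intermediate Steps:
w = 203/8 (w = (⅛)*203 = 203/8 ≈ 25.375)
Q = 5 (Q = -2 + 7 = 5)
o(A) = √(203/8 + A) (o(A) = √(A + 203/8) = √(203/8 + A))
E(Y) = 5
19369/E(-153) + o(-107)/(-34363) = 19369/5 + (√(406 + 16*(-107))/4)/(-34363) = 19369*(⅕) + (√(406 - 1712)/4)*(-1/34363) = 19369/5 + (√(-1306)/4)*(-1/34363) = 19369/5 + ((I*√1306)/4)*(-1/34363) = 19369/5 + (I*√1306/4)*(-1/34363) = 19369/5 - I*√1306/137452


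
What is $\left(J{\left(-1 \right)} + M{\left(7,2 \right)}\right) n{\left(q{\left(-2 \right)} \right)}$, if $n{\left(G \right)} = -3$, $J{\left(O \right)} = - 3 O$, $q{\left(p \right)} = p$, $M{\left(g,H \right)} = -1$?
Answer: $-6$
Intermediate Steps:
$\left(J{\left(-1 \right)} + M{\left(7,2 \right)}\right) n{\left(q{\left(-2 \right)} \right)} = \left(\left(-3\right) \left(-1\right) - 1\right) \left(-3\right) = \left(3 - 1\right) \left(-3\right) = 2 \left(-3\right) = -6$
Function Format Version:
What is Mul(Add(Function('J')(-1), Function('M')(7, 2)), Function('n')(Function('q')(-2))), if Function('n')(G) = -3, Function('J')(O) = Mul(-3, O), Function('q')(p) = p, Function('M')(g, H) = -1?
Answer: -6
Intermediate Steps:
Mul(Add(Function('J')(-1), Function('M')(7, 2)), Function('n')(Function('q')(-2))) = Mul(Add(Mul(-3, -1), -1), -3) = Mul(Add(3, -1), -3) = Mul(2, -3) = -6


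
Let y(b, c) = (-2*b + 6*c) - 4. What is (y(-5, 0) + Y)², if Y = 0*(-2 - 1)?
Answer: 36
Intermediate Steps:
y(b, c) = -4 - 2*b + 6*c
Y = 0 (Y = 0*(-3) = 0)
(y(-5, 0) + Y)² = ((-4 - 2*(-5) + 6*0) + 0)² = ((-4 + 10 + 0) + 0)² = (6 + 0)² = 6² = 36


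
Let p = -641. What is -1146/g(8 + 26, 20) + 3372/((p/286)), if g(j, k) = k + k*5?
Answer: -19410271/12820 ≈ -1514.1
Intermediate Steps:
g(j, k) = 6*k (g(j, k) = k + 5*k = 6*k)
-1146/g(8 + 26, 20) + 3372/((p/286)) = -1146/(6*20) + 3372/((-641/286)) = -1146/120 + 3372/((-641*1/286)) = -1146*1/120 + 3372/(-641/286) = -191/20 + 3372*(-286/641) = -191/20 - 964392/641 = -19410271/12820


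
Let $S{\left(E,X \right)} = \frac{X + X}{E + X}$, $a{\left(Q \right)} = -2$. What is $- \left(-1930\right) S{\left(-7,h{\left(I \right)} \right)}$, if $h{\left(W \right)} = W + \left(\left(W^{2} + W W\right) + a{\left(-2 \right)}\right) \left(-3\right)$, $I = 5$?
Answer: $\frac{268270}{73} \approx 3674.9$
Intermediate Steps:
$h{\left(W \right)} = 6 + W - 6 W^{2}$ ($h{\left(W \right)} = W + \left(\left(W^{2} + W W\right) - 2\right) \left(-3\right) = W + \left(\left(W^{2} + W^{2}\right) - 2\right) \left(-3\right) = W + \left(2 W^{2} - 2\right) \left(-3\right) = W + \left(-2 + 2 W^{2}\right) \left(-3\right) = W - \left(-6 + 6 W^{2}\right) = 6 + W - 6 W^{2}$)
$S{\left(E,X \right)} = \frac{2 X}{E + X}$
$- \left(-1930\right) S{\left(-7,h{\left(I \right)} \right)} = - \left(-1930\right) \frac{2 \left(6 + 5 - 6 \cdot 5^{2}\right)}{-7 + \left(6 + 5 - 6 \cdot 5^{2}\right)} = - \left(-1930\right) \frac{2 \left(6 + 5 - 150\right)}{-7 + \left(6 + 5 - 150\right)} = - \left(-1930\right) 2 \left(-139\right) \frac{1}{-7 - 139} = - \left(-1930\right) 2 \left(-139\right) \frac{1}{-146} = - \left(-1930\right) 2 \left(-139\right) \left(- \frac{1}{146}\right) = - \frac{\left(-1930\right) 139}{73} = \left(-1\right) \left(- \frac{268270}{73}\right) = \frac{268270}{73}$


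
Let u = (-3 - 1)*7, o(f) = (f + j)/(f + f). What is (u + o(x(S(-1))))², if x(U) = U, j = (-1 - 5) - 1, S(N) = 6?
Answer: 113569/144 ≈ 788.67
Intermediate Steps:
j = -7 (j = -6 - 1 = -7)
o(f) = (-7 + f)/(2*f) (o(f) = (f - 7)/(f + f) = (-7 + f)/((2*f)) = (-7 + f)*(1/(2*f)) = (-7 + f)/(2*f))
u = -28 (u = -4*7 = -28)
(u + o(x(S(-1))))² = (-28 + (½)*(-7 + 6)/6)² = (-28 + (½)*(⅙)*(-1))² = (-28 - 1/12)² = (-337/12)² = 113569/144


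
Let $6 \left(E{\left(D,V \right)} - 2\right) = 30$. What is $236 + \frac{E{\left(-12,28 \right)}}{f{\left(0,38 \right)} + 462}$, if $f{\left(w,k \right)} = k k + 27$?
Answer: $\frac{456195}{1933} \approx 236.0$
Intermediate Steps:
$E{\left(D,V \right)} = 7$ ($E{\left(D,V \right)} = 2 + \frac{1}{6} \cdot 30 = 2 + 5 = 7$)
$f{\left(w,k \right)} = 27 + k^{2}$ ($f{\left(w,k \right)} = k^{2} + 27 = 27 + k^{2}$)
$236 + \frac{E{\left(-12,28 \right)}}{f{\left(0,38 \right)} + 462} = 236 + \frac{7}{\left(27 + 38^{2}\right) + 462} = 236 + \frac{7}{\left(27 + 1444\right) + 462} = 236 + \frac{7}{1471 + 462} = 236 + \frac{7}{1933} = \frac{456195}{1933}$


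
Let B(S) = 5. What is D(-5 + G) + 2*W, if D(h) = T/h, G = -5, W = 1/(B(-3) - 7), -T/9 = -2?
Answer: -14/5 ≈ -2.8000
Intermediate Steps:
T = 18 (T = -9*(-2) = 18)
W = -½ (W = 1/(5 - 7) = 1/(-2) = -½ ≈ -0.50000)
D(h) = 18/h
D(-5 + G) + 2*W = 18/(-5 - 5) + 2*(-½) = 18/(-10) - 1 = 18*(-⅒) - 1 = -9/5 - 1 = -14/5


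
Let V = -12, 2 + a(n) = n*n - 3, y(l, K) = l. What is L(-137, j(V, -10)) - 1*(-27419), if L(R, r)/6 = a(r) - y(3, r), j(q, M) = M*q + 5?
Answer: 121121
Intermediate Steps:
a(n) = -5 + n² (a(n) = -2 + (n*n - 3) = -2 + (n² - 3) = -2 + (-3 + n²) = -5 + n²)
j(q, M) = 5 + M*q
L(R, r) = -48 + 6*r² (L(R, r) = 6*((-5 + r²) - 1*3) = 6*((-5 + r²) - 3) = 6*(-8 + r²) = -48 + 6*r²)
L(-137, j(V, -10)) - 1*(-27419) = (-48 + 6*(5 - 10*(-12))²) - 1*(-27419) = (-48 + 6*(5 + 120)²) + 27419 = (-48 + 6*125²) + 27419 = (-48 + 6*15625) + 27419 = (-48 + 93750) + 27419 = 93702 + 27419 = 121121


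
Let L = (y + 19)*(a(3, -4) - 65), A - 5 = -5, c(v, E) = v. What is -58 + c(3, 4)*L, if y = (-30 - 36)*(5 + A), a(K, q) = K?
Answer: 57788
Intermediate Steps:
A = 0 (A = 5 - 5 = 0)
y = -330 (y = (-30 - 36)*(5 + 0) = -66*5 = -330)
L = 19282 (L = (-330 + 19)*(3 - 65) = -311*(-62) = 19282)
-58 + c(3, 4)*L = -58 + 3*19282 = -58 + 57846 = 57788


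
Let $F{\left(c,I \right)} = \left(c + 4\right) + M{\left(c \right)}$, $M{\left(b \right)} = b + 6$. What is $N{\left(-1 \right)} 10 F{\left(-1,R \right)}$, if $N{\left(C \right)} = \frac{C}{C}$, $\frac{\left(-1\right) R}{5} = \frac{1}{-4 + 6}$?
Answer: $80$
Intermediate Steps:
$M{\left(b \right)} = 6 + b$
$R = - \frac{5}{2}$ ($R = - \frac{5}{-4 + 6} = - \frac{5}{2} \approx -2.5$)
$F{\left(c,I \right)} = 10 + 2 c$ ($F{\left(c,I \right)} = \left(c + 4\right) + \left(6 + c\right) = \left(4 + c\right) + \left(6 + c\right) = 10 + 2 c$)
$N{\left(C \right)} = 1$
$N{\left(-1 \right)} 10 F{\left(-1,R \right)} = 1 \cdot 10 \left(10 + 2 \left(-1\right)\right) = 10 \left(10 - 2\right) = 10 \cdot 8 = 80$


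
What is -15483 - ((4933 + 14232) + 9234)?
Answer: -43882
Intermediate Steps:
-15483 - ((4933 + 14232) + 9234) = -15483 - (19165 + 9234) = -15483 - 1*28399 = -15483 - 28399 = -43882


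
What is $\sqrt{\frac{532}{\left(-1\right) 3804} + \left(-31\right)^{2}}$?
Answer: $\frac{\sqrt{869002878}}{951} \approx 30.998$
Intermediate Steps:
$\sqrt{\frac{532}{\left(-1\right) 3804} + \left(-31\right)^{2}} = \sqrt{\frac{532}{-3804} + 961} = \sqrt{532 \left(- \frac{1}{3804}\right) + 961} = \sqrt{- \frac{133}{951} + 961} = \sqrt{\frac{913778}{951}} = \frac{\sqrt{869002878}}{951}$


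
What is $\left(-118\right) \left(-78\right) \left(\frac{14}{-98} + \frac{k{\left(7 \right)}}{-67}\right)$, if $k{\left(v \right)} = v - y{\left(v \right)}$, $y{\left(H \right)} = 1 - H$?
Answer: $- \frac{1454232}{469} \approx -3100.7$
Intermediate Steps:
$k{\left(v \right)} = -1 + 2 v$ ($k{\left(v \right)} = v - \left(1 - v\right) = v + \left(-1 + v\right) = -1 + 2 v$)
$\left(-118\right) \left(-78\right) \left(\frac{14}{-98} + \frac{k{\left(7 \right)}}{-67}\right) = \left(-118\right) \left(-78\right) \left(\frac{14}{-98} + \frac{-1 + 2 \cdot 7}{-67}\right) = 9204 \left(14 \left(- \frac{1}{98}\right) + \left(-1 + 14\right) \left(- \frac{1}{67}\right)\right) = 9204 \left(- \frac{1}{7} + 13 \left(- \frac{1}{67}\right)\right) = 9204 \left(- \frac{1}{7} - \frac{13}{67}\right) = 9204 \left(- \frac{158}{469}\right) = - \frac{1454232}{469}$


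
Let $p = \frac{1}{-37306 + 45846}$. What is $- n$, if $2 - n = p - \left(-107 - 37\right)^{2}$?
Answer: $- \frac{177102519}{8540} \approx -20738.0$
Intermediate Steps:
$p = \frac{1}{8540} \approx 0.0001171$
$n = \frac{177102519}{8540}$ ($n = 2 - \left(\frac{1}{8540} - \left(-107 - 37\right)^{2}\right) = 2 - \left(\frac{1}{8540} - \left(-144\right)^{2}\right) = 2 - \left(\frac{1}{8540} - 20736\right) = 2 - - \frac{177085439}{8540} = 2 + \frac{177085439}{8540} = \frac{177102519}{8540} \approx 20738.0$)
$- n = \left(-1\right) \frac{177102519}{8540} = - \frac{177102519}{8540}$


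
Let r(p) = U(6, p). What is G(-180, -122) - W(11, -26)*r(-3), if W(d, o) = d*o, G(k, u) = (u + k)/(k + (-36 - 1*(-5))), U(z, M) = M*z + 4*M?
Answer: -1810078/211 ≈ -8578.6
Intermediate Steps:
U(z, M) = 4*M + M*z
G(k, u) = (k + u)/(-31 + k) (G(k, u) = (k + u)/(k + (-36 + 5)) = (k + u)/(k - 31) = (k + u)/(-31 + k))
r(p) = 10*p (r(p) = p*(4 + 6) = p*10 = 10*p)
G(-180, -122) - W(11, -26)*r(-3) = (-180 - 122)/(-31 - 180) - 11*(-26)*10*(-3) = -302/(-211) - (-286)*(-30) = -1/211*(-302) - 1*8580 = 302/211 - 8580 = -1810078/211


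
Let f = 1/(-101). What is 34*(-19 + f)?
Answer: -65280/101 ≈ -646.34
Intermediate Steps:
f = -1/101 ≈ -0.0099010
34*(-19 + f) = 34*(-19 - 1/101) = 34*(-1920/101) = -65280/101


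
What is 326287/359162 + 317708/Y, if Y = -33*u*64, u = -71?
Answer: 20379503615/6732132528 ≈ 3.0272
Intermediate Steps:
Y = 149952 (Y = -33*(-71)*64 = 2343*64 = 149952)
326287/359162 + 317708/Y = 326287/359162 + 317708/149952 = 326287*(1/359162) + 317708*(1/149952) = 326287/359162 + 79427/37488 = 20379503615/6732132528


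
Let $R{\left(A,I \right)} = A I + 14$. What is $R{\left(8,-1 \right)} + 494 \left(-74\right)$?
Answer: $-36550$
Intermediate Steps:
$R{\left(A,I \right)} = 14 + A I$
$R{\left(8,-1 \right)} + 494 \left(-74\right) = \left(14 + 8 \left(-1\right)\right) + 494 \left(-74\right) = \left(14 - 8\right) - 36556 = 6 - 36556 = -36550$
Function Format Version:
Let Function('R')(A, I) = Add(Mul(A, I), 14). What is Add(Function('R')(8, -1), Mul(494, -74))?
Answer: -36550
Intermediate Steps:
Function('R')(A, I) = Add(14, Mul(A, I))
Add(Function('R')(8, -1), Mul(494, -74)) = Add(Add(14, Mul(8, -1)), Mul(494, -74)) = Add(Add(14, -8), -36556) = Add(6, -36556) = -36550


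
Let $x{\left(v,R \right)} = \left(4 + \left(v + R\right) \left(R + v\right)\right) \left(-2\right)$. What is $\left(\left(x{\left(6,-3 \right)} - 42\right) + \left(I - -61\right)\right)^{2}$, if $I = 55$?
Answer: $2304$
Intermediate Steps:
$x{\left(v,R \right)} = -8 - 2 \left(R + v\right)^{2}$ ($x{\left(v,R \right)} = \left(4 + \left(R + v\right) \left(R + v\right)\right) \left(-2\right) = \left(4 + \left(R + v\right)^{2}\right) \left(-2\right) = -8 - 2 \left(R + v\right)^{2}$)
$\left(\left(x{\left(6,-3 \right)} - 42\right) + \left(I - -61\right)\right)^{2} = \left(\left(\left(-8 - 2 \left(-3 + 6\right)^{2}\right) - 42\right) + \left(55 - -61\right)\right)^{2} = \left(\left(\left(-8 - 2 \cdot 3^{2}\right) - 42\right) + \left(55 + 61\right)\right)^{2} = \left(\left(\left(-8 - 18\right) - 42\right) + 116\right)^{2} = \left(\left(-26 - 42\right) + 116\right)^{2} = \left(-68 + 116\right)^{2} = 48^{2} = 2304$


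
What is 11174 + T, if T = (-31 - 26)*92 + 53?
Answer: 5983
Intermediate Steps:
T = -5191 (T = -57*92 + 53 = -5244 + 53 = -5191)
11174 + T = 11174 - 5191 = 5983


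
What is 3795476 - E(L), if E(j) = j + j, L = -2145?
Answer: 3799766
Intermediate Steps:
E(j) = 2*j
3795476 - E(L) = 3795476 - 2*(-2145) = 3795476 - 1*(-4290) = 3795476 + 4290 = 3799766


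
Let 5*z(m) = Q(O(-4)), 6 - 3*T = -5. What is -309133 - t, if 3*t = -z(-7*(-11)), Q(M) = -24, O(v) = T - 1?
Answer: -1545673/5 ≈ -3.0913e+5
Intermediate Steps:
T = 11/3 (T = 2 - ⅓*(-5) = 2 + 5/3 = 11/3 ≈ 3.6667)
O(v) = 8/3 (O(v) = 11/3 - 1 = 8/3)
z(m) = -24/5 (z(m) = (⅕)*(-24) = -24/5)
t = 8/5 (t = (-1*(-24/5))/3 = (⅓)*(24/5) = 8/5 ≈ 1.6000)
-309133 - t = -309133 - 1*8/5 = -309133 - 8/5 = -1545673/5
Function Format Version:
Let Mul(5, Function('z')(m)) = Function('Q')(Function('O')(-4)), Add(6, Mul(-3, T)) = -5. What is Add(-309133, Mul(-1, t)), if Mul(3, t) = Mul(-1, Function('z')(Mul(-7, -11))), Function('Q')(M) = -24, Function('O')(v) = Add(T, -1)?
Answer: Rational(-1545673, 5) ≈ -3.0913e+5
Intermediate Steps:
T = Rational(11, 3) (T = Add(2, Mul(Rational(-1, 3), -5)) = Add(2, Rational(5, 3)) = Rational(11, 3) ≈ 3.6667)
Function('O')(v) = Rational(8, 3) (Function('O')(v) = Add(Rational(11, 3), -1) = Rational(8, 3))
Function('z')(m) = Rational(-24, 5) (Function('z')(m) = Mul(Rational(1, 5), -24) = Rational(-24, 5))
t = Rational(8, 5) (t = Mul(Rational(1, 3), Mul(-1, Rational(-24, 5))) = Mul(Rational(1, 3), Rational(24, 5)) = Rational(8, 5) ≈ 1.6000)
Add(-309133, Mul(-1, t)) = Add(-309133, Mul(-1, Rational(8, 5))) = Add(-309133, Rational(-8, 5)) = Rational(-1545673, 5)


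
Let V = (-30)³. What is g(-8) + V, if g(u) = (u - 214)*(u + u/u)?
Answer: -25446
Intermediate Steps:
g(u) = (1 + u)*(-214 + u) (g(u) = (-214 + u)*(u + 1) = (-214 + u)*(1 + u) = (1 + u)*(-214 + u))
V = -27000
g(-8) + V = (-214 + (-8)² - 213*(-8)) - 27000 = (-214 + 64 + 1704) - 27000 = 1554 - 27000 = -25446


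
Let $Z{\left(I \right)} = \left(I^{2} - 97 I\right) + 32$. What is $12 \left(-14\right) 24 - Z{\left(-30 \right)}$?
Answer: $-7874$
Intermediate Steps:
$Z{\left(I \right)} = 32 + I^{2} - 97 I$
$12 \left(-14\right) 24 - Z{\left(-30 \right)} = 12 \left(-14\right) 24 - \left(32 + \left(-30\right)^{2} - -2910\right) = \left(-168\right) 24 - \left(32 + 900 + 2910\right) = -4032 - 3842 = -7874$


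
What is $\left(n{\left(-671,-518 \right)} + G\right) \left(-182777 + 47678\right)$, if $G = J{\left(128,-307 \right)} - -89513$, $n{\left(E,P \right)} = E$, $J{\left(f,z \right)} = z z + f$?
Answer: $-24752703681$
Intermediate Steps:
$J{\left(f,z \right)} = f + z^{2}$ ($J{\left(f,z \right)} = z^{2} + f = f + z^{2}$)
$G = 183890$ ($G = \left(128 + \left(-307\right)^{2}\right) - -89513 = \left(128 + 94249\right) + 89513 = 94377 + 89513 = 183890$)
$\left(n{\left(-671,-518 \right)} + G\right) \left(-182777 + 47678\right) = \left(-671 + 183890\right) \left(-182777 + 47678\right) = 183219 \left(-135099\right) = -24752703681$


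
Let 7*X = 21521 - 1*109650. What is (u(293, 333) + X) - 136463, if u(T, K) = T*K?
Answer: -360387/7 ≈ -51484.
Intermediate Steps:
u(T, K) = K*T
X = -88129/7 (X = (21521 - 1*109650)/7 = (21521 - 109650)/7 = (1/7)*(-88129) = -88129/7 ≈ -12590.)
(u(293, 333) + X) - 136463 = (333*293 - 88129/7) - 136463 = (97569 - 88129/7) - 136463 = 594854/7 - 136463 = -360387/7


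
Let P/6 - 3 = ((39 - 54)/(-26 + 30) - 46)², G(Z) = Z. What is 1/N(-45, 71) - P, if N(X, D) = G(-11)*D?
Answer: -92897615/6248 ≈ -14868.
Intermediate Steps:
N(X, D) = -11*D
P = 118947/8 (P = 18 + 6*((39 - 54)/(-26 + 30) - 46)² = 18 + 6*(-15/4 - 46)² = 18 + 6*(-199/4)² = 18 + 6*(39601/16) = 18 + 118803/8 = 118947/8 ≈ 14868.)
1/N(-45, 71) - P = 1/(-11*71) - 1*118947/8 = 1/(-781) - 118947/8 = -1/781 - 118947/8 = -92897615/6248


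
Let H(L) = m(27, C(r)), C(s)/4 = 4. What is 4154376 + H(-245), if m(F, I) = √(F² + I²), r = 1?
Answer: 4154376 + √985 ≈ 4.1544e+6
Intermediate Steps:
C(s) = 16 (C(s) = 4*4 = 16)
H(L) = √985 (H(L) = √(27² + 16²) = √(729 + 256) = √985)
4154376 + H(-245) = 4154376 + √985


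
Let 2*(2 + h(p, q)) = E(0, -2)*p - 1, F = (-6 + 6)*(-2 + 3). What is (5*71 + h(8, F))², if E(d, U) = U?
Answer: 474721/4 ≈ 1.1868e+5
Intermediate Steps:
F = 0 (F = 0*1 = 0)
h(p, q) = -5/2 - p (h(p, q) = -2 + (-2*p - 1)/2 = -2 + (-1 - 2*p)/2 = -2 + (-½ - p) = -5/2 - p)
(5*71 + h(8, F))² = (5*71 + (-5/2 - 1*8))² = (355 + (-5/2 - 8))² = (355 - 21/2)² = (689/2)² = 474721/4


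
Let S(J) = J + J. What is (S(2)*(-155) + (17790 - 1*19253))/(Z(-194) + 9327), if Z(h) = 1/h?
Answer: -404102/1809437 ≈ -0.22333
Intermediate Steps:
S(J) = 2*J
(S(2)*(-155) + (17790 - 1*19253))/(Z(-194) + 9327) = ((2*2)*(-155) + (17790 - 1*19253))/(1/(-194) + 9327) = (4*(-155) + (17790 - 19253))/(-1/194 + 9327) = (-620 - 1463)/(1809437/194) = -2083*194/1809437 = -404102/1809437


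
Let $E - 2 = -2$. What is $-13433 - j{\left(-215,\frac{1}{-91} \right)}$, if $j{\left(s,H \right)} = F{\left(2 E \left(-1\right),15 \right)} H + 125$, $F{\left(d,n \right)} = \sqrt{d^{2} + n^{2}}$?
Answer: $- \frac{1233763}{91} \approx -13558.0$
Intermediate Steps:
$E = 0$ ($E = 2 - 2 = 0$)
$j{\left(s,H \right)} = 125 + 15 H$ ($j{\left(s,H \right)} = \sqrt{\left(2 \cdot 0 \left(-1\right)\right)^{2} + 15^{2}} H + 125 = \sqrt{\left(0 \left(-1\right)\right)^{2} + 225} H + 125 = \sqrt{0^{2} + 225} H + 125 = \sqrt{0 + 225} H + 125 = \sqrt{225} H + 125 = 15 H + 125 = 125 + 15 H$)
$-13433 - j{\left(-215,\frac{1}{-91} \right)} = -13433 - \left(125 + \frac{15}{-91}\right) = -13433 - \left(125 + 15 \left(- \frac{1}{91}\right)\right) = -13433 - \left(125 - \frac{15}{91}\right) = -13433 - \frac{11360}{91} = - \frac{1233763}{91}$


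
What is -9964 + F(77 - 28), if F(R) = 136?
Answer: -9828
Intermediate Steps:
-9964 + F(77 - 28) = -9964 + 136 = -9828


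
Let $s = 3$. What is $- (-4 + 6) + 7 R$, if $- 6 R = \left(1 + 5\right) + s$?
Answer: $- \frac{25}{2} \approx -12.5$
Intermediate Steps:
$R = - \frac{3}{2}$ ($R = - \frac{\left(1 + 5\right) + 3}{6} = - \frac{6 + 3}{6} = \left(- \frac{1}{6}\right) 9 = - \frac{3}{2} \approx -1.5$)
$- (-4 + 6) + 7 R = - (-4 + 6) + 7 \left(- \frac{3}{2}\right) = \left(-1\right) 2 - \frac{21}{2} = -2 - \frac{21}{2} = - \frac{25}{2}$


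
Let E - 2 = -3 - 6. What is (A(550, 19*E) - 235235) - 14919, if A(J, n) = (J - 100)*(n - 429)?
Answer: -503054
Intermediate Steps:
E = -7 (E = 2 + (-3 - 6) = 2 - 9 = -7)
A(J, n) = (-429 + n)*(-100 + J) (A(J, n) = (-100 + J)*(-429 + n) = (-429 + n)*(-100 + J))
(A(550, 19*E) - 235235) - 14919 = ((42900 - 429*550 - 1900*(-7) + 550*(19*(-7))) - 235235) - 14919 = ((42900 - 235950 - 100*(-133) + 550*(-133)) - 235235) - 14919 = ((42900 - 235950 + 13300 - 73150) - 235235) - 14919 = (-252900 - 235235) - 14919 = -488135 - 14919 = -503054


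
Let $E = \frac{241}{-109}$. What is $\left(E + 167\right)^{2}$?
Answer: $\frac{322633444}{11881} \approx 27155.0$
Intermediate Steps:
$E = - \frac{241}{109}$ ($E = 241 \left(- \frac{1}{109}\right) = - \frac{241}{109} \approx -2.211$)
$\left(E + 167\right)^{2} = \left(- \frac{241}{109} + 167\right)^{2} = \left(\frac{17962}{109}\right)^{2} = \frac{322633444}{11881}$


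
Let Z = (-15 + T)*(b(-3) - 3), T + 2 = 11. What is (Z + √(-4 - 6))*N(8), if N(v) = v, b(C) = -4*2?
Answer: 528 + 8*I*√10 ≈ 528.0 + 25.298*I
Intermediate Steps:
T = 9 (T = -2 + 11 = 9)
b(C) = -8
Z = 66 (Z = (-15 + 9)*(-8 - 3) = -6*(-11) = 66)
(Z + √(-4 - 6))*N(8) = (66 + √(-4 - 6))*8 = (66 + √(-10))*8 = (66 + I*√10)*8 = 528 + 8*I*√10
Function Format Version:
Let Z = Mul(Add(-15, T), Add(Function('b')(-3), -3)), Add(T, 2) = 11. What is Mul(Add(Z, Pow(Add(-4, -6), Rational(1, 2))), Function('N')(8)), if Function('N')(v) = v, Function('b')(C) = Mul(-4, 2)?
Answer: Add(528, Mul(8, I, Pow(10, Rational(1, 2)))) ≈ Add(528.00, Mul(25.298, I))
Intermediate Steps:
T = 9 (T = Add(-2, 11) = 9)
Function('b')(C) = -8
Z = 66 (Z = Mul(Add(-15, 9), Add(-8, -3)) = Mul(-6, -11) = 66)
Mul(Add(Z, Pow(Add(-4, -6), Rational(1, 2))), Function('N')(8)) = Mul(Add(66, Pow(Add(-4, -6), Rational(1, 2))), 8) = Mul(Add(66, Pow(-10, Rational(1, 2))), 8) = Mul(Add(66, Mul(I, Pow(10, Rational(1, 2)))), 8) = Add(528, Mul(8, I, Pow(10, Rational(1, 2))))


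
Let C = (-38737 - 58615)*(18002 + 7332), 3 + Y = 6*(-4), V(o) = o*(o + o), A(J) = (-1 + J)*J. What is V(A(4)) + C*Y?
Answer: 66590520624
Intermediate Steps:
A(J) = J*(-1 + J)
V(o) = 2*o² (V(o) = o*(2*o) = 2*o²)
Y = -27 (Y = -3 + 6*(-4) = -3 - 24 = -27)
C = -2466315568 (C = -97352*25334 = -2466315568)
V(A(4)) + C*Y = 2*(4*(-1 + 4))² - 2466315568*(-27) = 2*(4*3)² + 66590520336 = 2*12² + 66590520336 = 2*144 + 66590520336 = 288 + 66590520336 = 66590520624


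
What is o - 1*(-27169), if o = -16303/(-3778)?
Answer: 102660785/3778 ≈ 27173.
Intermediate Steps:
o = 16303/3778 (o = -16303*(-1/3778) = 16303/3778 ≈ 4.3152)
o - 1*(-27169) = 16303/3778 - 1*(-27169) = 16303/3778 + 27169 = 102660785/3778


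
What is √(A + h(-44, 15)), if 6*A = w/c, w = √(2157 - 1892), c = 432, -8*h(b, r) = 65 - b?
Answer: √(-70632 + 2*√265)/72 ≈ 3.6904*I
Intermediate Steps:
h(b, r) = -65/8 + b/8 (h(b, r) = -(65 - b)/8 = -65/8 + b/8)
w = √265 ≈ 16.279
A = √265/2592 (A = (√265/432)/6 = √265/2592 ≈ 0.0062804)
√(A + h(-44, 15)) = √(√265/2592 + (-65/8 + (⅛)*(-44))) = √(√265/2592 + (-65/8 - 11/2)) = √(√265/2592 - 109/8) = √(-109/8 + √265/2592)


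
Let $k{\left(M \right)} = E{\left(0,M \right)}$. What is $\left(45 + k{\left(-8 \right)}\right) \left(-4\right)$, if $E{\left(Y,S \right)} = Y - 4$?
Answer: $-164$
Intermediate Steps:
$E{\left(Y,S \right)} = -4 + Y$
$k{\left(M \right)} = -4$ ($k{\left(M \right)} = -4 + 0 = -4$)
$\left(45 + k{\left(-8 \right)}\right) \left(-4\right) = \left(45 - 4\right) \left(-4\right) = 41 \left(-4\right) = -164$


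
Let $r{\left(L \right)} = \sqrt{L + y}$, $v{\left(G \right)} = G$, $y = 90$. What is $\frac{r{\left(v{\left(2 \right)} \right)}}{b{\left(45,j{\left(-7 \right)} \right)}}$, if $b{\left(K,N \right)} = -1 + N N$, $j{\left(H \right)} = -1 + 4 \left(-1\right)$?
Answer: $\frac{\sqrt{23}}{12} \approx 0.39965$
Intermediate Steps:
$j{\left(H \right)} = -5$ ($j{\left(H \right)} = -1 - 4 = -5$)
$b{\left(K,N \right)} = -1 + N^{2}$
$r{\left(L \right)} = \sqrt{90 + L}$ ($r{\left(L \right)} = \sqrt{L + 90} = \sqrt{90 + L}$)
$\frac{r{\left(v{\left(2 \right)} \right)}}{b{\left(45,j{\left(-7 \right)} \right)}} = \frac{\sqrt{90 + 2}}{-1 + \left(-5\right)^{2}} = \frac{\sqrt{92}}{-1 + 25} = \frac{2 \sqrt{23}}{24} = 2 \sqrt{23} \cdot \frac{1}{24} = \frac{\sqrt{23}}{12}$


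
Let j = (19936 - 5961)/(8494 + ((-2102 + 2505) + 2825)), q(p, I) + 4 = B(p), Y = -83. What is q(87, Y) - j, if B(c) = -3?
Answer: -96029/11722 ≈ -8.1922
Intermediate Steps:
q(p, I) = -7 (q(p, I) = -4 - 3 = -7)
j = 13975/11722 (j = 13975/(8494 + (403 + 2825)) = 13975/(8494 + 3228) = 13975/11722 ≈ 1.1922)
q(87, Y) - j = -7 - 1*13975/11722 = -7 - 13975/11722 = -96029/11722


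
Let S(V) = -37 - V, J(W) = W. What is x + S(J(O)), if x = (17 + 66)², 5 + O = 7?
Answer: 6850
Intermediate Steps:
O = 2 (O = -5 + 7 = 2)
x = 6889 (x = 83² = 6889)
x + S(J(O)) = 6889 + (-37 - 1*2) = 6889 + (-37 - 2) = 6889 - 39 = 6850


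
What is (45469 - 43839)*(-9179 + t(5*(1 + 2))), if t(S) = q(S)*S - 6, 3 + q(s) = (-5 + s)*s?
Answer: -11377400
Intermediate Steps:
q(s) = -3 + s*(-5 + s) (q(s) = -3 + (-5 + s)*s = -3 + s*(-5 + s))
t(S) = -6 + S*(-3 + S² - 5*S) (t(S) = (-3 + S² - 5*S)*S - 6 = S*(-3 + S² - 5*S) - 6 = -6 + S*(-3 + S² - 5*S))
(45469 - 43839)*(-9179 + t(5*(1 + 2))) = (45469 - 43839)*(-9179 + (-6 - 5*(1 + 2)*(3 - (5*(1 + 2))² + 5*(5*(1 + 2))))) = 1630*(-9179 + (-6 - 5*3*(3 - (5*3)² + 5*(5*3)))) = 1630*(-9179 + (-6 - 1*15*(3 - 1*15² + 5*15))) = 1630*(-9179 + (-6 - 1*15*(3 - 1*225 + 75))) = 1630*(-9179 + (-6 - 1*15*(3 - 225 + 75))) = 1630*(-9179 + (-6 - 1*15*(-147))) = 1630*(-9179 + (-6 + 2205)) = 1630*(-9179 + 2199) = 1630*(-6980) = -11377400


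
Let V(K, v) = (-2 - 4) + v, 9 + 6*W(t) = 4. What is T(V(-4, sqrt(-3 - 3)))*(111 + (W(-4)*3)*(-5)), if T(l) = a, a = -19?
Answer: -4693/2 ≈ -2346.5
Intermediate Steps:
W(t) = -5/6 (W(t) = -3/2 + (1/6)*4 = -3/2 + 2/3 = -5/6)
V(K, v) = -6 + v
T(l) = -19
T(V(-4, sqrt(-3 - 3)))*(111 + (W(-4)*3)*(-5)) = -19*(111 - 5/6*3*(-5)) = -19*(111 - 5/2*(-5)) = -19*(111 + 25/2) = -19*247/2 = -4693/2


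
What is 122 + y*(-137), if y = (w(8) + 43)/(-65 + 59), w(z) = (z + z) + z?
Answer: 9911/6 ≈ 1651.8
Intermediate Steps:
w(z) = 3*z (w(z) = 2*z + z = 3*z)
y = -67/6 (y = (3*8 + 43)/(-65 + 59) = (24 + 43)/(-6) = 67*(-⅙) = -67/6 ≈ -11.167)
122 + y*(-137) = 122 - 67/6*(-137) = 122 + 9179/6 = 9911/6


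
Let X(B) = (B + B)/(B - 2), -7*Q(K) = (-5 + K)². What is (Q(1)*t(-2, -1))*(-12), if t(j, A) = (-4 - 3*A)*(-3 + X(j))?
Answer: 384/7 ≈ 54.857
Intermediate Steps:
Q(K) = -(-5 + K)²/7
X(B) = 2*B/(-2 + B) (X(B) = (2*B)/(-2 + B) = 2*B/(-2 + B))
t(j, A) = (-4 - 3*A)*(-3 + 2*j/(-2 + j))
(Q(1)*t(-2, -1))*(-12) = ((-(-5 + 1)²/7)*((-24 - 18*(-1) + 4*(-2) + 3*(-1)*(-2))/(-2 - 2)))*(-12) = ((-⅐*(-4)²)*((-24 + 18 - 8 + 6)/(-4)))*(-12) = ((-⅐*16)*(-¼*(-8)))*(-12) = -16/7*2*(-12) = -32/7*(-12) = 384/7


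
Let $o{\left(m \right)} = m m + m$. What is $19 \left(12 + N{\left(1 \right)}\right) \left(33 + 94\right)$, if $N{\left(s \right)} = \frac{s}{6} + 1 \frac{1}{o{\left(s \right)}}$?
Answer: $\frac{91694}{3} \approx 30565.0$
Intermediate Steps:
$o{\left(m \right)} = m + m^{2}$ ($o{\left(m \right)} = m^{2} + m = m + m^{2}$)
$N{\left(s \right)} = \frac{s}{6} + \frac{1}{s \left(1 + s\right)}$ ($N{\left(s \right)} = \frac{s}{6} + 1 \frac{1}{s \left(1 + s\right)} = s \frac{1}{6} + 1 \frac{1}{s \left(1 + s\right)} = \frac{s}{6} + \frac{1}{s \left(1 + s\right)}$)
$19 \left(12 + N{\left(1 \right)}\right) \left(33 + 94\right) = 19 \left(12 + \frac{6 + 1^{2} \left(1 + 1\right)}{6 \cdot 1 \left(1 + 1\right)}\right) \left(33 + 94\right) = 19 \left(12 + \frac{1}{6} \cdot 1 \cdot \frac{1}{2} \left(6 + 1 \cdot 2\right)\right) 127 = 19 \left(12 + \frac{1}{6} \cdot 1 \cdot \frac{1}{2} \left(6 + 2\right)\right) 127 = 19 \left(12 + \frac{1}{6} \cdot 1 \cdot \frac{1}{2} \cdot 8\right) 127 = 19 \left(12 + \frac{2}{3}\right) 127 = 19 \cdot \frac{38}{3} \cdot 127 = 19 \cdot \frac{4826}{3} = \frac{91694}{3}$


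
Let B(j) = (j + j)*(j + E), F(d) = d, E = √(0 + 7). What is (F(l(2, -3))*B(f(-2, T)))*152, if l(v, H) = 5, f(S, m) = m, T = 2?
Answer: 6080 + 3040*√7 ≈ 14123.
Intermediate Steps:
E = √7 ≈ 2.6458
B(j) = 2*j*(j + √7) (B(j) = (j + j)*(j + √7) = (2*j)*(j + √7) = 2*j*(j + √7))
(F(l(2, -3))*B(f(-2, T)))*152 = (5*(2*2*(2 + √7)))*152 = (5*(8 + 4*√7))*152 = (40 + 20*√7)*152 = 6080 + 3040*√7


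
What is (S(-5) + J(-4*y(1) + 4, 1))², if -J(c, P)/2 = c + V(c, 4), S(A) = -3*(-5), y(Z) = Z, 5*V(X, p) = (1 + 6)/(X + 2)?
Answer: 4624/25 ≈ 184.96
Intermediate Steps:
V(X, p) = 7/(5*(2 + X)) (V(X, p) = ((1 + 6)/(X + 2))/5 = (7/(2 + X))/5 = 7/(5*(2 + X)))
S(A) = 15
J(c, P) = -2*c - 14/(5*(2 + c)) (J(c, P) = -2*(c + 7/(5*(2 + c))) = -2*c - 14/(5*(2 + c)))
(S(-5) + J(-4*y(1) + 4, 1))² = (15 + 2*(-7 - 5*(-4*1 + 4)*(2 + (-4*1 + 4)))/(5*(2 + (-4*1 + 4))))² = (15 + 2*(-7 - 5*(-4 + 4)*(2 + (-4 + 4)))/(5*(2 + (-4 + 4))))² = (15 + 2*(-7 - 5*0*(2 + 0))/(5*(2 + 0)))² = (15 + (⅖)*(-7 - 5*0*2)/2)² = (15 + (⅖)*(½)*(-7 + 0))² = (15 + (⅖)*(½)*(-7))² = (15 - 7/5)² = (68/5)² = 4624/25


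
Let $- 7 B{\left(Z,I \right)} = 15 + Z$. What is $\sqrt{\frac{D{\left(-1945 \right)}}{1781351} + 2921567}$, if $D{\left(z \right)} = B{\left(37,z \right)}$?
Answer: $\frac{\sqrt{2687968838365092051}}{959189} \approx 1709.3$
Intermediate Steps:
$B{\left(Z,I \right)} = - \frac{15}{7} - \frac{Z}{7}$ ($B{\left(Z,I \right)} = - \frac{15 + Z}{7} = - \frac{15}{7} - \frac{Z}{7}$)
$D{\left(z \right)} = - \frac{52}{7}$ ($D{\left(z \right)} = - \frac{15}{7} - \frac{37}{7} = - \frac{52}{7}$)
$\sqrt{\frac{D{\left(-1945 \right)}}{1781351} + 2921567} = \sqrt{- \frac{52}{7 \cdot 1781351} + 2921567} = \sqrt{\left(- \frac{52}{7}\right) \frac{1}{1781351} + 2921567} = \sqrt{- \frac{4}{959189} + 2921567} = \sqrt{\frac{2802334929159}{959189}} = \frac{\sqrt{2687968838365092051}}{959189}$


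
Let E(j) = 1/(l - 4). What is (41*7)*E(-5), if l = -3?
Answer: -41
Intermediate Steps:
E(j) = -⅐ (E(j) = 1/(-3 - 4) = 1/(-7) = -⅐)
(41*7)*E(-5) = (41*7)*(-⅐) = 287*(-⅐) = -41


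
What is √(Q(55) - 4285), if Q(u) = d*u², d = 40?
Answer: √116715 ≈ 341.64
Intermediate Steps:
Q(u) = 40*u²
√(Q(55) - 4285) = √(40*55² - 4285) = √(40*3025 - 4285) = √(121000 - 4285) = √116715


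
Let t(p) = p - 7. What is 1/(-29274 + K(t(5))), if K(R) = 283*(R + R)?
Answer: -1/30406 ≈ -3.2888e-5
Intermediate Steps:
t(p) = -7 + p
K(R) = 566*R (K(R) = 283*(2*R) = 566*R)
1/(-29274 + K(t(5))) = 1/(-29274 + 566*(-7 + 5)) = 1/(-29274 + 566*(-2)) = 1/(-29274 - 1132) = 1/(-30406) = -1/30406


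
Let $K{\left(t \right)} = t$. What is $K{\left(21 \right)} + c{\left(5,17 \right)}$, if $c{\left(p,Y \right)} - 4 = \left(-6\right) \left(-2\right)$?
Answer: $37$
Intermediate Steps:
$c{\left(p,Y \right)} = 16$ ($c{\left(p,Y \right)} = 4 - -12 = 4 + 12 = 16$)
$K{\left(21 \right)} + c{\left(5,17 \right)} = 21 + 16 = 37$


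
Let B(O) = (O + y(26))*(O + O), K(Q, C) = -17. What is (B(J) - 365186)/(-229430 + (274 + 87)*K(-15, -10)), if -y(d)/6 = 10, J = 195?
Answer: 312536/235567 ≈ 1.3267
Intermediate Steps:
y(d) = -60 (y(d) = -6*10 = -60)
B(O) = 2*O*(-60 + O) (B(O) = (O - 60)*(O + O) = (-60 + O)*(2*O) = 2*O*(-60 + O))
(B(J) - 365186)/(-229430 + (274 + 87)*K(-15, -10)) = (2*195*(-60 + 195) - 365186)/(-229430 + (274 + 87)*(-17)) = (2*195*135 - 365186)/(-229430 + 361*(-17)) = (52650 - 365186)/(-229430 - 6137) = -312536/(-235567) = -312536*(-1/235567) = 312536/235567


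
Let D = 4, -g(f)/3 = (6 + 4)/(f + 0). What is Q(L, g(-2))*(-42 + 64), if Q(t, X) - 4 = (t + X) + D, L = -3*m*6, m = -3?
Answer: 1694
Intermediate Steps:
g(f) = -30/f (g(f) = -3*(6 + 4)/(f + 0) = -30/f)
L = 54 (L = -3*(-3)*6 = 9*6 = 54)
Q(t, X) = 8 + X + t (Q(t, X) = 4 + ((t + X) + 4) = 4 + ((X + t) + 4) = 4 + (4 + X + t) = 8 + X + t)
Q(L, g(-2))*(-42 + 64) = (8 - 30/(-2) + 54)*(-42 + 64) = (8 - 30*(-1/2) + 54)*22 = (8 + 15 + 54)*22 = 77*22 = 1694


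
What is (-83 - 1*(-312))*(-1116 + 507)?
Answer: -139461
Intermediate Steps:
(-83 - 1*(-312))*(-1116 + 507) = (-83 + 312)*(-609) = 229*(-609) = -139461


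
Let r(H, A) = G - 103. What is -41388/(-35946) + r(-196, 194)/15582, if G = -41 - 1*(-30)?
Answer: 17800277/15558627 ≈ 1.1441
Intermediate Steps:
G = -11 (G = -41 + 30 = -11)
r(H, A) = -114 (r(H, A) = -11 - 103 = -114)
-41388/(-35946) + r(-196, 194)/15582 = -41388/(-35946) - 114/15582 = -41388*(-1/35946) - 114*1/15582 = 6898/5991 - 19/2597 = 17800277/15558627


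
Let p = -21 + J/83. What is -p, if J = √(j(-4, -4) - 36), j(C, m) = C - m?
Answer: 21 - 6*I/83 ≈ 21.0 - 0.072289*I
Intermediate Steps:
J = 6*I (J = √((-4 - 1*(-4)) - 36) = √((-4 + 4) - 36) = √(0 - 36) = √(-36) = 6*I ≈ 6.0*I)
p = -21 + 6*I/83 (p = -21 + (6*I)/83 = -21 + 6*I/83 ≈ -21.0 + 0.072289*I)
-p = -(-21 + 6*I/83) = 21 - 6*I/83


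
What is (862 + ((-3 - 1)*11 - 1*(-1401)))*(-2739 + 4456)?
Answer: 3810023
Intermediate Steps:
(862 + ((-3 - 1)*11 - 1*(-1401)))*(-2739 + 4456) = (862 + (-4*11 + 1401))*1717 = (862 + (-44 + 1401))*1717 = (862 + 1357)*1717 = 2219*1717 = 3810023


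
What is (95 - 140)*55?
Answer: -2475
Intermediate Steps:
(95 - 140)*55 = -45*55 = -2475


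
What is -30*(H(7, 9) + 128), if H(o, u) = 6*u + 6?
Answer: -5640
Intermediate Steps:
H(o, u) = 6 + 6*u
-30*(H(7, 9) + 128) = -30*((6 + 6*9) + 128) = -30*((6 + 54) + 128) = -30*(60 + 128) = -30*188 = -5640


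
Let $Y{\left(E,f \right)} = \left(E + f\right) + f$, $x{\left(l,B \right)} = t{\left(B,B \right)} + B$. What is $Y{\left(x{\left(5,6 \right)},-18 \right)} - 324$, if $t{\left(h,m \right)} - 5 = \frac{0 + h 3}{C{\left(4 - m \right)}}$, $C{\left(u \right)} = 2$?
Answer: $-340$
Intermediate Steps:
$t{\left(h,m \right)} = 5 + \frac{3 h}{2}$ ($t{\left(h,m \right)} = 5 + \frac{0 + h 3}{2} = 5 + \left(0 + 3 h\right) \frac{1}{2} = 5 + 3 h \frac{1}{2} = 5 + \frac{3 h}{2}$)
$x{\left(l,B \right)} = 5 + \frac{5 B}{2}$ ($x{\left(l,B \right)} = \left(5 + \frac{3 B}{2}\right) + B = 5 + \frac{5 B}{2}$)
$Y{\left(E,f \right)} = E + 2 f$
$Y{\left(x{\left(5,6 \right)},-18 \right)} - 324 = \left(\left(5 + \frac{5}{2} \cdot 6\right) + 2 \left(-18\right)\right) - 324 = \left(\left(5 + 15\right) - 36\right) - 324 = \left(20 - 36\right) - 324 = -16 - 324 = -340$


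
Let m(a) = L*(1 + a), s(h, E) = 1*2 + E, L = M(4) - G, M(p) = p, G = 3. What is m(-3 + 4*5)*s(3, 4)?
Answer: 108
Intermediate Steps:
L = 1 (L = 4 - 1*3 = 4 - 3 = 1)
s(h, E) = 2 + E
m(a) = 1 + a (m(a) = 1*(1 + a) = 1 + a)
m(-3 + 4*5)*s(3, 4) = (1 + (-3 + 4*5))*(2 + 4) = (1 + (-3 + 20))*6 = (1 + 17)*6 = 18*6 = 108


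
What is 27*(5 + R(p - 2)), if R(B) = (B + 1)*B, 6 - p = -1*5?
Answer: 2565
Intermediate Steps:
p = 11 (p = 6 - (-1)*5 = 6 - 1*(-5) = 6 + 5 = 11)
R(B) = B*(1 + B) (R(B) = (1 + B)*B = B*(1 + B))
27*(5 + R(p - 2)) = 27*(5 + (11 - 2)*(1 + (11 - 2))) = 27*(5 + 9*(1 + 9)) = 27*(5 + 9*10) = 27*(5 + 90) = 27*95 = 2565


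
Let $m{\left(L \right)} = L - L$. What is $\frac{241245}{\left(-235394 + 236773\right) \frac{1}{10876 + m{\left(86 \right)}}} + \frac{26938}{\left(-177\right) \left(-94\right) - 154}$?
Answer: $\frac{21625218443791}{11365718} \approx 1.9027 \cdot 10^{6}$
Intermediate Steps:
$m{\left(L \right)} = 0$
$\frac{241245}{\left(-235394 + 236773\right) \frac{1}{10876 + m{\left(86 \right)}}} + \frac{26938}{\left(-177\right) \left(-94\right) - 154} = \frac{241245}{\left(-235394 + 236773\right) \frac{1}{10876 + 0}} + \frac{26938}{\left(-177\right) \left(-94\right) - 154} = \frac{241245}{1379 \cdot \frac{1}{10876}} + \frac{26938}{16638 - 154} = \frac{241245}{1379 \cdot \frac{1}{10876}} + \frac{26938}{16484} = \frac{241245}{\frac{1379}{10876}} + 26938 \cdot \frac{1}{16484} = 241245 \cdot \frac{10876}{1379} + \frac{13469}{8242} = \frac{2623780620}{1379} + \frac{13469}{8242} = \frac{21625218443791}{11365718}$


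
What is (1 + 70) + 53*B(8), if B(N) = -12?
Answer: -565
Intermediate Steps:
(1 + 70) + 53*B(8) = (1 + 70) + 53*(-12) = 71 - 636 = -565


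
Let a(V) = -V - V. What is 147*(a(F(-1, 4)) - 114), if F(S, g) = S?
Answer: -16464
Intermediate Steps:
a(V) = -2*V
147*(a(F(-1, 4)) - 114) = 147*(-2*(-1) - 114) = 147*(2 - 114) = 147*(-112) = -16464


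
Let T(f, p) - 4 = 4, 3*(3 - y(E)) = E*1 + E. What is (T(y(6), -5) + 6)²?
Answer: 196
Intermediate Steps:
y(E) = 3 - 2*E/3 (y(E) = 3 - (E*1 + E)/3 = 3 - (E + E)/3 = 3 - 2*E/3)
T(f, p) = 8 (T(f, p) = 4 + 4 = 8)
(T(y(6), -5) + 6)² = (8 + 6)² = 14² = 196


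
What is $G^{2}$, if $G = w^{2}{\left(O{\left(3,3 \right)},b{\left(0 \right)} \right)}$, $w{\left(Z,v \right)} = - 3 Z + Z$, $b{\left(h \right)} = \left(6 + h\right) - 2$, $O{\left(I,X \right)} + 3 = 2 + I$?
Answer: $256$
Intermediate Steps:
$O{\left(I,X \right)} = -1 + I$ ($O{\left(I,X \right)} = -3 + \left(2 + I\right) = -1 + I$)
$b{\left(h \right)} = 4 + h$
$w{\left(Z,v \right)} = - 2 Z$
$G = 16$ ($G = \left(- 2 \left(-1 + 3\right)\right)^{2} = \left(\left(-2\right) 2\right)^{2} = \left(-4\right)^{2} = 16$)
$G^{2} = 16^{2} = 256$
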